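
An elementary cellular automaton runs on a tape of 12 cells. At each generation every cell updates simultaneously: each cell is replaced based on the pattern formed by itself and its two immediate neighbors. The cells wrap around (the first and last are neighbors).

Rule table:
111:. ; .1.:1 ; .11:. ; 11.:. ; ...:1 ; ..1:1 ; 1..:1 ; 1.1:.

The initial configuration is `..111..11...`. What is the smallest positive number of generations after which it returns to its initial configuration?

2

generation 1: 11...11..111
generation 2: ..111..11...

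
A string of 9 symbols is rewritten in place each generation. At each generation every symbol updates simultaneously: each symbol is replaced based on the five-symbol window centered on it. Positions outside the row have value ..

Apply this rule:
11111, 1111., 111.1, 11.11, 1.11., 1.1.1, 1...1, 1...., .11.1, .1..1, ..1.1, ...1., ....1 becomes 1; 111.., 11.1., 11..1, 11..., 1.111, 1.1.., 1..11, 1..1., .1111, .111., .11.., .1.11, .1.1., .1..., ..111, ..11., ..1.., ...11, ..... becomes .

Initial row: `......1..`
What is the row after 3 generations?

....11..1
..1......
11..1....

11..1....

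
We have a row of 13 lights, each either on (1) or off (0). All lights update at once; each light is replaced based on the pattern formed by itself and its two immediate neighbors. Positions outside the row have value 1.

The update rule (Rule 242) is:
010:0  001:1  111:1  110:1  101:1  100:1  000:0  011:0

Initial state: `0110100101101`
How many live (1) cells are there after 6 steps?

10

step 1: 1011011010110
step 2: 1101101101011
step 3: 1110110110101
step 4: 1111011011010
step 5: 1111101101101
step 6: 1111110110110
count of 1: 10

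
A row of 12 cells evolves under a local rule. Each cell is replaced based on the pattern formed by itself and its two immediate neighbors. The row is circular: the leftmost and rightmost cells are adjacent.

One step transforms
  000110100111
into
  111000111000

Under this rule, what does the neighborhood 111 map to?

0

At position 10 the neighborhood is 111; the next row has 0 there.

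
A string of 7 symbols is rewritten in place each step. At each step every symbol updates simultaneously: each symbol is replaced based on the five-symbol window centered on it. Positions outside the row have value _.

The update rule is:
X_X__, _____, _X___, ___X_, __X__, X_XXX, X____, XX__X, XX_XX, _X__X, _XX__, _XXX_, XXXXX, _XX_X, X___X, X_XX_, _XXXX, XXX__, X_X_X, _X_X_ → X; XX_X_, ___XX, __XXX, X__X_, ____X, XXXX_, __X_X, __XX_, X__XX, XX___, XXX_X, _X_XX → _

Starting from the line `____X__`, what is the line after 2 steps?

_XXXX_X

step 1: XX_XXXX
step 2: _XXXX_X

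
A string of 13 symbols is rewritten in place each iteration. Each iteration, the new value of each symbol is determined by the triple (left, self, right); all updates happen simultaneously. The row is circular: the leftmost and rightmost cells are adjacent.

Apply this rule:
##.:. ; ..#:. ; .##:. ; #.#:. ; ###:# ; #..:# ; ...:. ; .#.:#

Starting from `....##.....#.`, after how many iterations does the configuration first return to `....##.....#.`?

......#....##
#.....##.....
##......#....
..#.....##...
..##......#..
....#.....##.
....##......#
#.....#.....#
.#....##.....
.##.....#....
...#....##...
...##.....#..
.....#....##.
.....##.....#
#......#....#
.#.....##....
.##......#...
...#.....##..
...##......#.
.....#.....##
#....##......
##.....#.....
..#....##....
..##.....#...
....#....##..
....##.....#.

26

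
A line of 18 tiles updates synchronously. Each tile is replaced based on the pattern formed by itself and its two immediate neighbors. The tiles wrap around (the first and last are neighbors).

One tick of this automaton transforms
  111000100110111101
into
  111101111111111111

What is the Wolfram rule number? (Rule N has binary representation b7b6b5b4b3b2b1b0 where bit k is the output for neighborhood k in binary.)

position 0: 111 → 1  (bit 7 = 1)
position 2: 110 → 1  (bit 6 = 1)
position 11: 101 → 1  (bit 5 = 1)
position 3: 100 → 1  (bit 4 = 1)
position 9: 011 → 1  (bit 3 = 1)
position 6: 010 → 1  (bit 2 = 1)
position 5: 001 → 1  (bit 1 = 1)
position 4: 000 → 0  (bit 0 = 0)
bits b7..b0 = 11111110 = 254

254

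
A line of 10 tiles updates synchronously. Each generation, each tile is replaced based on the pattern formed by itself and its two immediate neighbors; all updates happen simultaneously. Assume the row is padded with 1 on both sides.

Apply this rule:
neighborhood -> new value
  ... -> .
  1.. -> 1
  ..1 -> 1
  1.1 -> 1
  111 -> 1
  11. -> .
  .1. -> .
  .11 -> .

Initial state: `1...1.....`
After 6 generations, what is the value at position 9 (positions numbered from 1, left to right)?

1

.1.1.1...1
1.1.1.1.1.
.1.1.1.1.1
1.1.1.1.1.  (repeats generation 2; period 2)
generation 6: 1.1.1.1.1.
position 9 holds 1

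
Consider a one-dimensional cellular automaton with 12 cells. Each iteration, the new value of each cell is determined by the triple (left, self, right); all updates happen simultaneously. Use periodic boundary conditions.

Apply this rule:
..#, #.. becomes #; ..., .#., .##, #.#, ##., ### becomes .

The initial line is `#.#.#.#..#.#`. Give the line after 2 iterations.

......#..#..

.......##...
......#..#..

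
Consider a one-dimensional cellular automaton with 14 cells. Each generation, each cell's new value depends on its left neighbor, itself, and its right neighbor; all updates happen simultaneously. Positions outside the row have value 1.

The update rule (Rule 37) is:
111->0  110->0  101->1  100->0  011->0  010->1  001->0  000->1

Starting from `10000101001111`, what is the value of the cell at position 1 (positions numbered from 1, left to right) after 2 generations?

0

generation 1: 00110111000000
generation 2: 00001000011110
position 1 holds 0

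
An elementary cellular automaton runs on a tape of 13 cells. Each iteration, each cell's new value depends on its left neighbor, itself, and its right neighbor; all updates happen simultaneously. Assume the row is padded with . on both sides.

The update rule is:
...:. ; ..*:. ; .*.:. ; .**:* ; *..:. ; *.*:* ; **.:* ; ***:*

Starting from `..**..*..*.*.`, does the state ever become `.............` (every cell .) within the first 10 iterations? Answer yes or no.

iteration 1: ..**......*..
iteration 2: ..**.........
iteration 3: ..**.........  (fixed point — unchanged through iteration 10)
iteration 10 is ..**........., still not uniform .

no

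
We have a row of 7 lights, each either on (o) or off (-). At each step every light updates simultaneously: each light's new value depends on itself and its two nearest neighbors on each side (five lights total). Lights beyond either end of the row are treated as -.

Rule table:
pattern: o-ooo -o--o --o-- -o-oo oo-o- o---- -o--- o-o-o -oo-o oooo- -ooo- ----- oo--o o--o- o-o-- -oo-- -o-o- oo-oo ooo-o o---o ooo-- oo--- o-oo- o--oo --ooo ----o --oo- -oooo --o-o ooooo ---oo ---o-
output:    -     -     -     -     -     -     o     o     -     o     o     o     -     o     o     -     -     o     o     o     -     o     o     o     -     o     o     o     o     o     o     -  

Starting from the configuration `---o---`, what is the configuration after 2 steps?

o--oo-o

oo--o-o
o--oo-o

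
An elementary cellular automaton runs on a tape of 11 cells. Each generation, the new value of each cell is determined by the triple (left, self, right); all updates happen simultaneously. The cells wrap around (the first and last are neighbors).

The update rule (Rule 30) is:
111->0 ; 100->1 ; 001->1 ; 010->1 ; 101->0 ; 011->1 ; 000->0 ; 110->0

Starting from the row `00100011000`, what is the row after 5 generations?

generation 1: 01110110100
generation 2: 11000100110
generation 3: 10101111100
generation 4: 10101000011
generation 5: 00101100110

00101100110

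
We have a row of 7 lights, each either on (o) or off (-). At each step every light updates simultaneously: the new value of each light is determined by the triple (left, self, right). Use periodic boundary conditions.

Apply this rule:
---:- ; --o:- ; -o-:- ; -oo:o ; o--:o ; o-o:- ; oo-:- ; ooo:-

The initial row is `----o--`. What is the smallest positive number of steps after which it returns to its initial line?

step 1: -----o-
step 2: ------o
step 3: o------
step 4: -o-----
step 5: --o----
step 6: ---o---
step 7: ----o--

7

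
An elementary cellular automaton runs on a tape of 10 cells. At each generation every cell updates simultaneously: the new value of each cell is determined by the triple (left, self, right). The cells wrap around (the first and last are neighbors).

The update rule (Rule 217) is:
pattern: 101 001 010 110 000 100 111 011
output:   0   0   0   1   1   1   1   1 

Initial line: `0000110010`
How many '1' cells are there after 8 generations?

8

1110111001
1110111101
1110111101  (fixed point — unchanged through generation 8)
count of 1: 8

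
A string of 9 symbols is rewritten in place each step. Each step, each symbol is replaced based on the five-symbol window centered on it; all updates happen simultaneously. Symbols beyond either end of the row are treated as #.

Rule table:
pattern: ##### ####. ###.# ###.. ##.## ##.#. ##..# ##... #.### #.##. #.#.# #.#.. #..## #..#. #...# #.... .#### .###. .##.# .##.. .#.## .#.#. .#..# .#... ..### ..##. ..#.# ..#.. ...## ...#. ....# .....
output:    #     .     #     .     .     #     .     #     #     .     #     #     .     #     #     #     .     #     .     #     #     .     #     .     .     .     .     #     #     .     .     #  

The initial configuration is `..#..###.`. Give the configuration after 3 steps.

..#####.#

.###..##.
.##......
..#####.#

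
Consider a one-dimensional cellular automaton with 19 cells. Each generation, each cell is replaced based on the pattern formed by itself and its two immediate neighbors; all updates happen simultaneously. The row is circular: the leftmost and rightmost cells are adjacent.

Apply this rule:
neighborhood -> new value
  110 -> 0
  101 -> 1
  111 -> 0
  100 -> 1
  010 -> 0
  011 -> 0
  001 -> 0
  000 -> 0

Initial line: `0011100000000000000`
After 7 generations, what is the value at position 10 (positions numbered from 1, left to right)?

0

0000010000000000000
0000001000000000000
0000000100000000000
0000000010000000000
0000000001000000000
0000000000100000000
0000000000010000000
position 10 holds 0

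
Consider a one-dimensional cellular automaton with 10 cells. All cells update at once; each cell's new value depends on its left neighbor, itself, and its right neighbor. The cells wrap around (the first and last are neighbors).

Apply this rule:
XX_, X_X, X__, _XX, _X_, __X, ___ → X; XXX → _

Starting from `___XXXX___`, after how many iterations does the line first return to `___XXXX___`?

XXXX__XXXX
___XXXX___

2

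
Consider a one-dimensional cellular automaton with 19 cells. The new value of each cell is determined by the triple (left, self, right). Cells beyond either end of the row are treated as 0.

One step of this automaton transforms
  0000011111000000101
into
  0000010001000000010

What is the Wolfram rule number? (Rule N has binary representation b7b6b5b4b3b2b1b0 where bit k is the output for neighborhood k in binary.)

104

position 6: 111 → 0  (bit 7 = 0)
position 9: 110 → 1  (bit 6 = 1)
position 17: 101 → 1  (bit 5 = 1)
position 10: 100 → 0  (bit 4 = 0)
position 5: 011 → 1  (bit 3 = 1)
position 16: 010 → 0  (bit 2 = 0)
position 4: 001 → 0  (bit 1 = 0)
position 0: 000 → 0  (bit 0 = 0)
bits b7..b0 = 01101000 = 104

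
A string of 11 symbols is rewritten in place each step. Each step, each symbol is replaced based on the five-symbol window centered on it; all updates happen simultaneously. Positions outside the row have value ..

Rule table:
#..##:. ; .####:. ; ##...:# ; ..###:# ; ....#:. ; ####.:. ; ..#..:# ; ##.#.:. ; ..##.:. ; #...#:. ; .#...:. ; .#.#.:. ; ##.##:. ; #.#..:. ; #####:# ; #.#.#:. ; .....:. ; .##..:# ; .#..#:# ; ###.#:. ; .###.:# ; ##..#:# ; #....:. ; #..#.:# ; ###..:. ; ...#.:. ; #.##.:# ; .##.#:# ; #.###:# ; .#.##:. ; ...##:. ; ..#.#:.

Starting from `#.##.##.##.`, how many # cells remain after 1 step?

7

..##.##.###
count of #: 7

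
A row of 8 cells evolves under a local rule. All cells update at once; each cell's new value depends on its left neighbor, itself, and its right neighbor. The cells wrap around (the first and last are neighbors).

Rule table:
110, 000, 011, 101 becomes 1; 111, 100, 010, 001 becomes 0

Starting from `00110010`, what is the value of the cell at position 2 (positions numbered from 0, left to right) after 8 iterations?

1

10110000
01110110
01011110
00110010  (repeats iteration 0; period 4)
iteration 8: 00110010
position 2 holds 1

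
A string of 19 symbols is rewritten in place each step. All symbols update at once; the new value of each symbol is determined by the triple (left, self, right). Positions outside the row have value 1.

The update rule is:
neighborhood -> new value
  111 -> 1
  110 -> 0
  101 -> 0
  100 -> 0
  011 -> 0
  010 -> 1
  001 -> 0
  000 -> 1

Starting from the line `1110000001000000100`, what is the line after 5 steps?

1100111101011110100
1000011001001100100
0011000001000000100
0000011101011110100
0111001001001100100

0111001001001100100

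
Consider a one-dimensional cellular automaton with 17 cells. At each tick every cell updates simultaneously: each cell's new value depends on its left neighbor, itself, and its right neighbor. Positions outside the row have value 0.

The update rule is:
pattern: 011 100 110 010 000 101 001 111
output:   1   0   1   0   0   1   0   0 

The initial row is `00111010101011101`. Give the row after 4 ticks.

00000011111000000

tick 1: 00101101010110110
tick 2: 00011110101111110
tick 3: 00010011011000010
tick 4: 00000011111000000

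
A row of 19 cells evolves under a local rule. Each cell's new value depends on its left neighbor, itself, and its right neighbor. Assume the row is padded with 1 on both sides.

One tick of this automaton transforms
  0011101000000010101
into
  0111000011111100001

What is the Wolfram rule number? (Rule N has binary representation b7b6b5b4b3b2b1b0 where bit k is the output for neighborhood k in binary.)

position 3: 111 → 1  (bit 7 = 1)
position 4: 110 → 0  (bit 6 = 0)
position 5: 101 → 0  (bit 5 = 0)
position 0: 100 → 0  (bit 4 = 0)
position 2: 011 → 1  (bit 3 = 1)
position 6: 010 → 0  (bit 2 = 0)
position 1: 001 → 1  (bit 1 = 1)
position 8: 000 → 1  (bit 0 = 1)
bits b7..b0 = 10001011 = 139

139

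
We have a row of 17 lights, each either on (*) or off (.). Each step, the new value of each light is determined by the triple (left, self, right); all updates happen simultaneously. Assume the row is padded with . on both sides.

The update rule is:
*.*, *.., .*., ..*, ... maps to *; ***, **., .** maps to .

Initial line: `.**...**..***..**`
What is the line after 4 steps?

***...**..***..**

*..***..**...**..
***...**..***..**
...***..**...**..
***...**..***..**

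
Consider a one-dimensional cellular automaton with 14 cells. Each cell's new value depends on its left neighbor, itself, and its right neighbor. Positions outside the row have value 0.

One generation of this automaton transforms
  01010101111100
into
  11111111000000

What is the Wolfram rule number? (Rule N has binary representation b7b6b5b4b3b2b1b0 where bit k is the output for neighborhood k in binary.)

position 8: 111 → 0  (bit 7 = 0)
position 11: 110 → 0  (bit 6 = 0)
position 2: 101 → 1  (bit 5 = 1)
position 12: 100 → 0  (bit 4 = 0)
position 7: 011 → 1  (bit 3 = 1)
position 1: 010 → 1  (bit 2 = 1)
position 0: 001 → 1  (bit 1 = 1)
position 13: 000 → 0  (bit 0 = 0)
bits b7..b0 = 00101110 = 46

46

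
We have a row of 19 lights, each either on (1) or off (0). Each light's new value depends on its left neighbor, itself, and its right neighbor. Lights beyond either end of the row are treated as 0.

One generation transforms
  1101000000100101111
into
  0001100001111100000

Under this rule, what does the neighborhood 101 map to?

At position 2 the neighborhood is 101; the next row has 0 there.

0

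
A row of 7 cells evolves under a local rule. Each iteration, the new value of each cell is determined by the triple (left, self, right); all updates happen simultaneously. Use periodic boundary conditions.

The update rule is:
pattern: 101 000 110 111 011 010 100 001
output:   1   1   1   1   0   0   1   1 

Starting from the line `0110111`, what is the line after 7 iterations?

iteration 1: 1011011
iteration 2: 1101101
iteration 3: 1110110
iteration 4: 0111011
iteration 5: 1011101
iteration 6: 1101110
iteration 7: 0110111

0110111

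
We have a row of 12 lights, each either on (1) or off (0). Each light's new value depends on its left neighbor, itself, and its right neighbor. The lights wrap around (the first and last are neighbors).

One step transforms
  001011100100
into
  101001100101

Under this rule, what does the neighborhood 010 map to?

1

At position 2 the neighborhood is 010; the next row has 1 there.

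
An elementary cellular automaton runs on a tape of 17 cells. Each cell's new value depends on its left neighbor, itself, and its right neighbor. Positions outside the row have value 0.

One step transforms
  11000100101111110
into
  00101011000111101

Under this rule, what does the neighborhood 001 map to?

1

At position 4 the neighborhood is 001; the next row has 1 there.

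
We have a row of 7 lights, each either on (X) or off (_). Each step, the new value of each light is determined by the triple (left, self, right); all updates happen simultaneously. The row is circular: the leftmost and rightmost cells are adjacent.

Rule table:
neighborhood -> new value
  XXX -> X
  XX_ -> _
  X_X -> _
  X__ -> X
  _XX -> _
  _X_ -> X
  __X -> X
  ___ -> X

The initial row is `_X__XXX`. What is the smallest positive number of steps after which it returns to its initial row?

step 1: _XXX_X_
step 2: X_X__XX
step 3: __XXX_X
step 4: XX_X__X
step 5: X__XXX_
step 6: XXX_X__
step 7: _X__XXX

7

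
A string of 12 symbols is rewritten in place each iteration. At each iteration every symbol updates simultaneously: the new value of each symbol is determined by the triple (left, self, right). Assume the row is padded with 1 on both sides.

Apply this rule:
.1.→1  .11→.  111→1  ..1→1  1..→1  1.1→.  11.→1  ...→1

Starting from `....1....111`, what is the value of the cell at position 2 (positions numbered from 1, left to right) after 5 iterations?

1

111111111.11
111111111..1
11111111111.
11111111111.  (fixed point — unchanged through iteration 5)
position 2 holds 1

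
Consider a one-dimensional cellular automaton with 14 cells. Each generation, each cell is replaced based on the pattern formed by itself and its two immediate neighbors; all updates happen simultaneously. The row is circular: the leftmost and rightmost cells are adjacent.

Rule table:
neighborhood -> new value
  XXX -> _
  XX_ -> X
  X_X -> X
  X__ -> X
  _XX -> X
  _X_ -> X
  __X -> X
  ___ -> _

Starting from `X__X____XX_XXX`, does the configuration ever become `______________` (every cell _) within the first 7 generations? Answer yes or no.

yes

XXXXX__XXXXX__
X___XXXX___XXX
XX_XX__XX_XX__
XXXXXXXXXXXXXX
______________
all cells are _ at generation 5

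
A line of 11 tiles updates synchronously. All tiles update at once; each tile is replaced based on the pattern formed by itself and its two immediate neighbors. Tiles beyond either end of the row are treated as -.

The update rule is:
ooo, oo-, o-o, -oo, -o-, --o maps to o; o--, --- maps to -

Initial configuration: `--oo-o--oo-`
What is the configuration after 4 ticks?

-ooooo-ooo-
oooooooooo-
oooooooooo-  (fixed point — unchanged through tick 4)

oooooooooo-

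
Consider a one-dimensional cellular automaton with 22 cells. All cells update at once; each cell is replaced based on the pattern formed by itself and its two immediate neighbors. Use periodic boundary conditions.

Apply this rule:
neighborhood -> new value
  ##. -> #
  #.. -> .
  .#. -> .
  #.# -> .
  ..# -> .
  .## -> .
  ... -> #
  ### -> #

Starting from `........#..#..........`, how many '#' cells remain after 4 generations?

16

#######......#########
#######.####..########
#######..###...#######
#######...##.#..######
count of #: 16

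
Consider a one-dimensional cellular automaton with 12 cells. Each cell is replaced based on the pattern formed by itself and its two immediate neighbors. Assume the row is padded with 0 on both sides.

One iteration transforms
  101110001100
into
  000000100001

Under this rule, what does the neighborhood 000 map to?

1

At position 6 the neighborhood is 000; the next row has 1 there.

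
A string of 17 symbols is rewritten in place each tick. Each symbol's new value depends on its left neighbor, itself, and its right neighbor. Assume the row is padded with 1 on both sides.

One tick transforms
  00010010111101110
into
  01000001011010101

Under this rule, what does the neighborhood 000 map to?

1

At position 1 the neighborhood is 000; the next row has 1 there.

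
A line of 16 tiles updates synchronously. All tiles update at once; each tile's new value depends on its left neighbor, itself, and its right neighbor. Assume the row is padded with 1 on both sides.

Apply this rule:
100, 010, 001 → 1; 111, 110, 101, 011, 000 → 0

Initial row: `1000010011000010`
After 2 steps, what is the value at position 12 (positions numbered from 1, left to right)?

1

0100111100100110
0111000011111000
position 12 holds 1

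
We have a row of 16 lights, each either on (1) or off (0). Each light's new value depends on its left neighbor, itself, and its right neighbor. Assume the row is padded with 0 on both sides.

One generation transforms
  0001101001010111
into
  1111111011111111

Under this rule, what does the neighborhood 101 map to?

1

At position 5 the neighborhood is 101; the next row has 1 there.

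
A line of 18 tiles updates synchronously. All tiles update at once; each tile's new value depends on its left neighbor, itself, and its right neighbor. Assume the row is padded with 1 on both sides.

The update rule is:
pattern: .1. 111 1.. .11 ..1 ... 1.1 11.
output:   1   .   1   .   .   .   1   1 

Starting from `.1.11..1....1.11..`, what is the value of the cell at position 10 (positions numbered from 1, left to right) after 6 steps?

step 1: 111.11.11...11.11.
step 2: ..11.11.11...11.11
step 3: 1..11.11.11...11..
step 4: 11..11.11.11...11.
step 5: .11..11.11.11...11
step 6: 1.11..11.11.11....
position 10 holds 1

1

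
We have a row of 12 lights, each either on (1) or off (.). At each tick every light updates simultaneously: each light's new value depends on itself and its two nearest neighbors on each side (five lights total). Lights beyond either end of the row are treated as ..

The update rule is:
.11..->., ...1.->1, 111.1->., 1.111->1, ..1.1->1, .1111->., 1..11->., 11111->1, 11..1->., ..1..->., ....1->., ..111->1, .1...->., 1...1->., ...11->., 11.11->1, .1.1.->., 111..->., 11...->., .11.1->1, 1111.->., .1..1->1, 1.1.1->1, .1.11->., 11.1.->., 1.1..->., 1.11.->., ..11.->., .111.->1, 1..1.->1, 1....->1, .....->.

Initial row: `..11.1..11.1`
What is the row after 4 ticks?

tick 1: ...1..1..1..
tick 2: ..1.11.11..1
tick 3: .11..11...1.
tick 4: .........1..

.........1..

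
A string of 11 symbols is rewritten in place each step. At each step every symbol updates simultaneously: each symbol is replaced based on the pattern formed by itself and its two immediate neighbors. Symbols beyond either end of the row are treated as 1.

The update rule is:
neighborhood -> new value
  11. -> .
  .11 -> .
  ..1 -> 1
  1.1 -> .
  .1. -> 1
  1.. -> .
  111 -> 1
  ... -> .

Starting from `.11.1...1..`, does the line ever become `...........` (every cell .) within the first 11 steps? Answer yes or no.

no

step 1: ....1..11.1
step 2: ...11.1....
step 3: ..1...1...1
step 4: .11..11..1.
step 5: ....1...11.
step 6: ...11..1...
step 7: ..1...11..1
step 8: .11..1...1.
step 9: ....11..11.
step 10: ...1...1...
step 11: ..11..11..1
step 11 is ..11..11..1, still not uniform .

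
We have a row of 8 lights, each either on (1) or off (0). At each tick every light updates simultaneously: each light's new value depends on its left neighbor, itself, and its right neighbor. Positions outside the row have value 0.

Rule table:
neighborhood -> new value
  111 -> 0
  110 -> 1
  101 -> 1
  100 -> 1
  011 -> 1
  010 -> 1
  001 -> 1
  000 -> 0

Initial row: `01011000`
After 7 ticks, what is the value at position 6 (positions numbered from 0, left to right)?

1

11111100
10000110
11001111
11111001
10001111
11011001
11111111
position 6 holds 1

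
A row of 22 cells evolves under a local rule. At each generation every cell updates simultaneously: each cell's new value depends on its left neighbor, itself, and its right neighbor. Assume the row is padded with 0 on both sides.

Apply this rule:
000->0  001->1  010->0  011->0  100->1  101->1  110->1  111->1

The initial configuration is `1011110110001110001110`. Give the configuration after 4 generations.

1010101111011010111010

0101111011010111010111
1010111101101011101011
0101011110110101110101
1010101111011010111010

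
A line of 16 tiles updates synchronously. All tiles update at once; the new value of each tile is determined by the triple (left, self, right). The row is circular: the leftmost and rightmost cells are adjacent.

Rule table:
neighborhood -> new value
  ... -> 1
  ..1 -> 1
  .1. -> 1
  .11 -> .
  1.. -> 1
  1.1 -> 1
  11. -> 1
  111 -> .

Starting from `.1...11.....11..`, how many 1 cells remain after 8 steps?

step 1: 11111.111111.111
step 2: ....11.....11...
step 3: 1111.111111.1111
step 4: ...11.....11....
step 5: 111.111111.11111
step 6: ..11.....11.....
step 7: 11.111111.111111
step 8: .11.....11......
count of 1: 4

4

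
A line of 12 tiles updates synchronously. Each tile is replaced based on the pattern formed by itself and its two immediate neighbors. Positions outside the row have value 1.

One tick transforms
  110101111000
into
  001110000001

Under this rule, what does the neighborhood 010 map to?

At position 3 the neighborhood is 010; the next row has 1 there.

1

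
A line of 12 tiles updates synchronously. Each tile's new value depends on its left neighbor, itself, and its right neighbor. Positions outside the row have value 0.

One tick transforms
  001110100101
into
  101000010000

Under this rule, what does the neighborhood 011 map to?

1

At position 2 the neighborhood is 011; the next row has 1 there.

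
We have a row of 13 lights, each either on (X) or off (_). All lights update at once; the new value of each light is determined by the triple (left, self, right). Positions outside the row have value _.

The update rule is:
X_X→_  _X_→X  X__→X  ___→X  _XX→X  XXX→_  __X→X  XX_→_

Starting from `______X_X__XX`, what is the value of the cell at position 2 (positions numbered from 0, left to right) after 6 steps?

XXXXXXX_XXXX_
X_______X___X
XXXXXXXXXXXXX
X____________
XXXXXXXXXXXXX  (repeats step 3; period 2)
step 6: X____________
position 2 holds _

_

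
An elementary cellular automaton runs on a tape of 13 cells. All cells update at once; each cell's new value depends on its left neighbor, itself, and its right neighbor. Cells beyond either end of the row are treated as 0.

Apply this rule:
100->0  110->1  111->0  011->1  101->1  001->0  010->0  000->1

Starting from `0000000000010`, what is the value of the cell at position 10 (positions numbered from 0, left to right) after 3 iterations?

1

1111111111000
1000000001011
0011111100111
position 10 holds 1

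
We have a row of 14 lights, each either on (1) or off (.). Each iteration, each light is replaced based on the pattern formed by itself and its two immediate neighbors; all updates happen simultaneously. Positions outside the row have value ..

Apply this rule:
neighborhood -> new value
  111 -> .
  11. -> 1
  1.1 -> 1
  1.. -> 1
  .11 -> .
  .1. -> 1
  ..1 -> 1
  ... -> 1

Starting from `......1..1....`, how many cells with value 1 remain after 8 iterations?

11111111111111
.............1
11111111111111  (repeats iteration 1; period 2)
iteration 8: .............1
count of 1: 1

1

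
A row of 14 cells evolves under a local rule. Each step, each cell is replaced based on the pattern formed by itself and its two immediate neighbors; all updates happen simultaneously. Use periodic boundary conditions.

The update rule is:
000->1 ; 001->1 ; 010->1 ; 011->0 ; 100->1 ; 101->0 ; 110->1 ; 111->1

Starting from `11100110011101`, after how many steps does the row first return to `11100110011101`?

step 1: 11111011101100
step 2: 01111001100111
step 3: 00111110111011
step 4: 11011110011001
step 5: 11001111101110
step 6: 01110111100110
step 7: 10110011111011
step 8: 10011101111001
step 9: 11101100111110
step 10: 01100111011110
step 11: 10111011001111
step 12: 10011001110111
step 13: 11101110110011
step 14: 11100110011101

14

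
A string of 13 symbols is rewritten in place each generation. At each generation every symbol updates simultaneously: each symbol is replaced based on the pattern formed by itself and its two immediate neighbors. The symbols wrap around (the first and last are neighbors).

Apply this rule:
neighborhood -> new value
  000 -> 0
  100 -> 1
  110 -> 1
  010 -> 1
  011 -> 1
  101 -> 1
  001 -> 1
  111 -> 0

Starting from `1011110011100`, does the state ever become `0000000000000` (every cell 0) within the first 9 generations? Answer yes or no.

generation 1: 1110011110111
generation 2: 0011110011100
generation 3: 0110011110110
generation 4: 1111110011111
generation 5: 0000011110000
generation 6: 0000110011000
generation 7: 0001111111100
generation 8: 0011000000110
generation 9: 0111100001111
generation 9 is 0111100001111, still not uniform 0

no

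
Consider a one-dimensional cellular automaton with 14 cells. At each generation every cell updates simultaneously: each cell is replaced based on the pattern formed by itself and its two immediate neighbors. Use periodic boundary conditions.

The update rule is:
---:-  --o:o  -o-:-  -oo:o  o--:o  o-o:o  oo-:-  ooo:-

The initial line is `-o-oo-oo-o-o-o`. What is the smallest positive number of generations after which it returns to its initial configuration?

14

o-oo-oo-o-o-o-
-oo-oo-o-o-o-o
oo-oo-o-o-o-o-
o-oo-o-o-o-o-o
-oo-o-o-o-o-oo
oo-o-o-o-o-oo-
o-o-o-o-o-oo-o
-o-o-o-o-oo-oo
o-o-o-o-oo-oo-
-o-o-o-oo-oo-o
o-o-o-oo-oo-o-
-o-o-oo-oo-o-o
o-o-oo-oo-o-o-
-o-oo-oo-o-o-o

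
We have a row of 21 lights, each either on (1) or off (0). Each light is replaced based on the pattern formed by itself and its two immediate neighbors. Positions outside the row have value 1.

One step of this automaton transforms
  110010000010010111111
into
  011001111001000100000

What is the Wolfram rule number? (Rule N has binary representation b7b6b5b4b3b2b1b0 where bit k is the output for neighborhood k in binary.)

position 0: 111 → 0  (bit 7 = 0)
position 1: 110 → 1  (bit 6 = 1)
position 14: 101 → 0  (bit 5 = 0)
position 2: 100 → 1  (bit 4 = 1)
position 15: 011 → 1  (bit 3 = 1)
position 4: 010 → 0  (bit 2 = 0)
position 3: 001 → 0  (bit 1 = 0)
position 6: 000 → 1  (bit 0 = 1)
bits b7..b0 = 01011001 = 89

89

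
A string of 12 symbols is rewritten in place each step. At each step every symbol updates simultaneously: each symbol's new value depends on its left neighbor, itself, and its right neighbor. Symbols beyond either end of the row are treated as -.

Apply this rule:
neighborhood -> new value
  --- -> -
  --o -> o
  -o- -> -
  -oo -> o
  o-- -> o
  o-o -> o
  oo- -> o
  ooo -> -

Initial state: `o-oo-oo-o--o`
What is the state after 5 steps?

-ooooooo-oo-
oo-----ooooo
ooo---oo---o
o-oo-oooo-o-
-ooooo--oo-o

-ooooo--oo-o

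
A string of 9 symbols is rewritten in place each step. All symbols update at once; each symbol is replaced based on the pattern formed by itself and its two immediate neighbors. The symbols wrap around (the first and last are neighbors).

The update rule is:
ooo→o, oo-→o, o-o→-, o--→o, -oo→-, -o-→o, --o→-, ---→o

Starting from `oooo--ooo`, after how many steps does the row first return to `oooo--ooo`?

9

ooooo--oo
oooooo--o
ooooooo--
-ooooooo-
--ooooooo
o--oooooo
oo--ooooo
ooo--oooo
oooo--ooo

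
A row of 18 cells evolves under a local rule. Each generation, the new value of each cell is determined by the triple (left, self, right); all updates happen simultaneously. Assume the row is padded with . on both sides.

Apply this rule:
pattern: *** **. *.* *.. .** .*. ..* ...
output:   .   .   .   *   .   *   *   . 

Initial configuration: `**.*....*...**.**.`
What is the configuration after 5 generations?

**..*............*

...**..***.*.....*
..*..**....**...**
.****..*..*..*.*..
*....*********.**.
**..*............*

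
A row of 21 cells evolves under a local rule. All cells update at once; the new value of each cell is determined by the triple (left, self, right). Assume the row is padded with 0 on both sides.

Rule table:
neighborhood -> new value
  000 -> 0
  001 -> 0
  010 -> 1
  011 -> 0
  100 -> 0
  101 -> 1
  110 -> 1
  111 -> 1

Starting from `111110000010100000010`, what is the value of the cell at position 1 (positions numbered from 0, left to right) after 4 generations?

0

011110000011100000010
001110000001100000010
000110000000100000010
000010000000100000010
position 1 holds 0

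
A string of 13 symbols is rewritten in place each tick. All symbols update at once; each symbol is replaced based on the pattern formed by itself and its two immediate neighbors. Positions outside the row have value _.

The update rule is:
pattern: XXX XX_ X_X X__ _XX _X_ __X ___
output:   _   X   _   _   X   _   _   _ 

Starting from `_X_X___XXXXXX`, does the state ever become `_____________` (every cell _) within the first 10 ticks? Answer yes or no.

yes

tick 1: _______X____X
tick 2: _____________
all cells are _ at tick 2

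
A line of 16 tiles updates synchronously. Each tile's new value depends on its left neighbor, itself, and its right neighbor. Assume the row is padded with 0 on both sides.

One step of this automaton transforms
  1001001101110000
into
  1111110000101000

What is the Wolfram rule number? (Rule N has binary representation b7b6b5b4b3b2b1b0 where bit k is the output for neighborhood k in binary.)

150

position 10: 111 → 1  (bit 7 = 1)
position 7: 110 → 0  (bit 6 = 0)
position 8: 101 → 0  (bit 5 = 0)
position 1: 100 → 1  (bit 4 = 1)
position 6: 011 → 0  (bit 3 = 0)
position 0: 010 → 1  (bit 2 = 1)
position 2: 001 → 1  (bit 1 = 1)
position 13: 000 → 0  (bit 0 = 0)
bits b7..b0 = 10010110 = 150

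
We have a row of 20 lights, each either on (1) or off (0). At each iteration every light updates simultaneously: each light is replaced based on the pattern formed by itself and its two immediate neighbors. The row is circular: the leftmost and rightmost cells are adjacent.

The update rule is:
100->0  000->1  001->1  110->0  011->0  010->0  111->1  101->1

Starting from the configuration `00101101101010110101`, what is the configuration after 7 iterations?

10010101001010010100

01010010010101001010
10100100101010010100
01001001010100101001
10010010101001010010
00100101010010100101
01001010100101001010
10010101001010010100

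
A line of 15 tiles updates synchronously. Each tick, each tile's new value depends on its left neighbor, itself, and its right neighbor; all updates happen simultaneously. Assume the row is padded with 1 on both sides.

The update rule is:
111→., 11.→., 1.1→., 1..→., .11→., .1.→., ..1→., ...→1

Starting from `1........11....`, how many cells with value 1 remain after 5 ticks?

9

tick 1: ..111111....11.
tick 2: .........11....
tick 3: .1111111....11.
tick 4: .........11....  (repeats tick 2; period 2)
tick 5: .1111111....11.
count of 1: 9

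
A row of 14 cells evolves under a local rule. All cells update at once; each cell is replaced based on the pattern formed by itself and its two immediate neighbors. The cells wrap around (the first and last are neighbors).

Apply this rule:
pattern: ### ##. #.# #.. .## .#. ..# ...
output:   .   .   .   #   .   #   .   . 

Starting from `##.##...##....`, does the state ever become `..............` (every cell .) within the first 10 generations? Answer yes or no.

.....#....#...
.....##...##..
.......#....#.
.......##...##
#........#....
##.......##...
..#........#..
..##.......##.
....#........#
#...##.......#
generation 10 is #...##.......#, still not uniform .

no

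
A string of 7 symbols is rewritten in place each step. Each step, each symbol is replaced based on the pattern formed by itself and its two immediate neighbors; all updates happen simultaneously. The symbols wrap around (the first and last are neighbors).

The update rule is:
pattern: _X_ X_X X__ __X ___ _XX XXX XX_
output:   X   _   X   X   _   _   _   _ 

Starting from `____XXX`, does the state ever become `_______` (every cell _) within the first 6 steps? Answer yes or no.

step 1: X__X___
step 2: XXXXX_X
step 3: _______
all cells are _ at step 3

yes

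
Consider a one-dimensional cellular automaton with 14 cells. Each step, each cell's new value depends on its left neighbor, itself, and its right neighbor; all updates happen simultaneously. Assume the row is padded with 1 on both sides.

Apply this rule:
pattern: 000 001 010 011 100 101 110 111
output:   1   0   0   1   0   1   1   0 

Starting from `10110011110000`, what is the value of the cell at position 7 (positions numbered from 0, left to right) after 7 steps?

1

11110010010110
00010000001111
01000111101000
10010100110010
10001000110001
10100010110101
11001001111011
position 7 holds 1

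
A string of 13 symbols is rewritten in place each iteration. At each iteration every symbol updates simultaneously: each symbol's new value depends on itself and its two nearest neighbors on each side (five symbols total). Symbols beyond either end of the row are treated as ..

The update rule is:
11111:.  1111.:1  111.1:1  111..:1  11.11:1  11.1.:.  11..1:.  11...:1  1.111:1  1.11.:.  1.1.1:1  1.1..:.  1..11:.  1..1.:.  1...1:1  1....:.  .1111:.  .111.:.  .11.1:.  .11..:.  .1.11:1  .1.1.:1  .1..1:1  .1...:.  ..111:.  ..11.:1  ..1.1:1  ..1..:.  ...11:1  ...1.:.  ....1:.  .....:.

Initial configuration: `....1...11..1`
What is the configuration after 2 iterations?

iteration 1: ......111....
iteration 2: .....1..11...

.....1..11...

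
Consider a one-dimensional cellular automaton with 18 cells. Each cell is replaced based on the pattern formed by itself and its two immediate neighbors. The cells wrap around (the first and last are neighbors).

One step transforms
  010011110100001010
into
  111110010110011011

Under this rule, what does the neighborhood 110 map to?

1

At position 7 the neighborhood is 110; the next row has 1 there.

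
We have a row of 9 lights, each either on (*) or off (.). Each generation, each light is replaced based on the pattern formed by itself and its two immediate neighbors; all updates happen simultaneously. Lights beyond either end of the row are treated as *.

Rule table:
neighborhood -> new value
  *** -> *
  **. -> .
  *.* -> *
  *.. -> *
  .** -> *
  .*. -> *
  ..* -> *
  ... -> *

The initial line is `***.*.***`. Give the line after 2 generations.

*.*******

**.******
*.*******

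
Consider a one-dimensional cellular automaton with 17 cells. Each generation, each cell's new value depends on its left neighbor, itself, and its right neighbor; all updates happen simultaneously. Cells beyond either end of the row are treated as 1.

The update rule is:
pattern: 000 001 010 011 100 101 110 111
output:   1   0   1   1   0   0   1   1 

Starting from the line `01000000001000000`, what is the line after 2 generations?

generation 1: 01011111101011110
generation 2: 01011111101011110

01011111101011110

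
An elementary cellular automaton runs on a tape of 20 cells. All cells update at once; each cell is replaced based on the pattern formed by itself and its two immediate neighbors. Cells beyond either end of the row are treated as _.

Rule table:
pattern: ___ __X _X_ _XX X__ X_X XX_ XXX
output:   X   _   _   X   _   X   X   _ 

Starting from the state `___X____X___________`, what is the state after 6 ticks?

tick 1: XX___XX___XXXXXXXXXX
tick 2: XX_X_XX_X_X________X
tick 3: XXX_XXXX_X__XXXXXX__
tick 4: X_XXX__XX___X____X_X
tick 5: _XX_X__XX_X___XX__X_
tick 6: _XXX___XXX__X_XX____

_XXX___XXX__X_XX____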